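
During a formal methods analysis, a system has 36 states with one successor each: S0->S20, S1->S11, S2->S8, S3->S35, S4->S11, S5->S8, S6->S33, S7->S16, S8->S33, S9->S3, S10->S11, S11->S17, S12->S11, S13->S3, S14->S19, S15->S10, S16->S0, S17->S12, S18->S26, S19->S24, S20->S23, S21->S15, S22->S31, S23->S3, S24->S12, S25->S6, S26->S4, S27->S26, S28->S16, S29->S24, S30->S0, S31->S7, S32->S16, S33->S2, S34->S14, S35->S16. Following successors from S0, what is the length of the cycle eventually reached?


Trace from S0 until a state repeats:
  S0 -> S20 -> S23 -> S3 -> S35 -> S16 -> S0
S0 first seen at step 0, revisited at step 6.
Cycle length = 6 - 0 = 6

6


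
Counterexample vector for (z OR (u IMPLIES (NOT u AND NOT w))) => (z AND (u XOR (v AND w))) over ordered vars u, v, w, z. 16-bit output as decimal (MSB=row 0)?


F1 = (z OR (u IMPLIES (NOT u AND NOT w)))
F2 = (z AND (u XOR (v AND w)))
Counterexample to F1=>F2 is where F1=1 and F2=0.
Evaluate each row (bits = u,v,w,z, MSB first):
  row 0 [0000]: F1=1 F2=0 -> F1&~F2 -> 1
  row 1 [0001]: F1=1 F2=0 -> F1&~F2 -> 1
  row 2 [0010]: F1=1 F2=0 -> F1&~F2 -> 1
  row 3 [0011]: F1=1 F2=0 -> F1&~F2 -> 1
  row 4 [0100]: F1=1 F2=0 -> F1&~F2 -> 1
  row 5 [0101]: F1=1 F2=0 -> F1&~F2 -> 1
  row 6 [0110]: F1=1 F2=0 -> F1&~F2 -> 1
  row 7 [0111]: F1=1 F2=1 -> F1&~F2 -> 0
  row 8 [1000]: F1=0 F2=0 -> F1&~F2 -> 0
  row 9 [1001]: F1=1 F2=1 -> F1&~F2 -> 0
  row 10 [1010]: F1=0 F2=0 -> F1&~F2 -> 0
  row 11 [1011]: F1=1 F2=1 -> F1&~F2 -> 0
  row 12 [1100]: F1=0 F2=0 -> F1&~F2 -> 0
  row 13 [1101]: F1=1 F2=1 -> F1&~F2 -> 0
  row 14 [1110]: F1=0 F2=0 -> F1&~F2 -> 0
  row 15 [1111]: F1=1 F2=0 -> F1&~F2 -> 1
Full result column, 4 rows per line (u,v fixed per line; w,z runs 00..11 left to right):
  rows 0-3 [u,v=00]: 1111  = hex F
  rows 4-7 [u,v=01]: 1110  = hex E
  rows 8-11 [u,v=10]: 0000  = hex 0
  rows 12-15 [u,v=11]: 0001  = hex 1
Counterexample vector (row 0 .. row 15) = 1111111000000001
Output column grouped in 4s = 1111 1110 0000 0001 = 0xFE01
Convert to decimal digit by digit (value = value*16 + digit):
  F -> 15
  15*16 + 14 (E) = 254
  254*16 + 0 = 4064
  4064*16 + 1 = 65025
Decimal = 65025

65025


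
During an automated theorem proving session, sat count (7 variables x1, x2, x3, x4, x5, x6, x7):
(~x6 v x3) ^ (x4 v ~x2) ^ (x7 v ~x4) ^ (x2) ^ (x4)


CNF with 5 clauses over 7 vars (128 assignments).
An assignment satisfies CNF iff every clause has >=1 true literal.
Check each row (bits = x1,x2,x3,x4,x5,x6,x7; clause T/F shown):
  row 0 [0000000]: clauses=TTTFF -> 0
  row 1 [0000001]: clauses=TTTFF -> 0
  row 2 [0000010]: clauses=FTTFF -> 0
  row 3 [0000011]: clauses=FTTFF -> 0
  row 4 [0000100]: clauses=TTTFF -> 0
  (every remaining row is evaluated the same way; all 128 results are listed next)
Full result column, 8 rows per line (x1,x2,x3,x4 fixed per line; x5,x6,x7 runs 000..111 left to right):
  rows 0-7 [x1,x2,x3,x4=0000]: 00000000  (ones: 0)
  rows 8-15 [x1,x2,x3,x4=0001]: 00000000  (ones: 0)
  rows 16-23 [x1,x2,x3,x4=0010]: 00000000  (ones: 0)
  rows 24-31 [x1,x2,x3,x4=0011]: 00000000  (ones: 0)
  rows 32-39 [x1,x2,x3,x4=0100]: 00000000  (ones: 0)
  rows 40-47 [x1,x2,x3,x4=0101]: 01000100  (ones: 2)
  rows 48-55 [x1,x2,x3,x4=0110]: 00000000  (ones: 0)
  rows 56-63 [x1,x2,x3,x4=0111]: 01010101  (ones: 4)
  rows 64-71 [x1,x2,x3,x4=1000]: 00000000  (ones: 0)
  rows 72-79 [x1,x2,x3,x4=1001]: 00000000  (ones: 0)
  rows 80-87 [x1,x2,x3,x4=1010]: 00000000  (ones: 0)
  rows 88-95 [x1,x2,x3,x4=1011]: 00000000  (ones: 0)
  rows 96-103 [x1,x2,x3,x4=1100]: 00000000  (ones: 0)
  rows 104-111 [x1,x2,x3,x4=1101]: 01000100  (ones: 2)
  rows 112-119 [x1,x2,x3,x4=1110]: 00000000  (ones: 0)
  rows 120-127 [x1,x2,x3,x4=1111]: 01010101  (ones: 4)
Satisfying assignments = 0+0+0+0+0+2+0+4+0+0+0+0+0+2+0+4 = 12

12


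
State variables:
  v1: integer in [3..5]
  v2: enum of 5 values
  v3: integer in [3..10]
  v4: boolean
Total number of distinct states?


State space = product of domain sizes of all variables.
Domain sizes:
  v1 (integer in [3..5]): 3
  v2 (enum of 5 values): 5
  v3 (integer in [3..10]): 8
  v4 (boolean): 2
Product = 3 * 5 * 8 * 2 = 240

240


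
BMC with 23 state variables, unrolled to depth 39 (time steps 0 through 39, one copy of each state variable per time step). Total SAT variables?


BMC unrolls to depth k, creating one copy of each state var for steps 0..k.
Step count = 39 + 1 = 40 (steps 0 through 39)
Vars per step = 23
Total = 23 * 40 = 920

920


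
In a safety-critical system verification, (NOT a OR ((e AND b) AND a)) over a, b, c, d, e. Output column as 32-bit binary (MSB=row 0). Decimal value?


Formula: (NOT a OR ((e AND b) AND a)) over a, b, c, d, e (32 rows)
Evaluate each row (bits = a,b,c,d,e, MSB first):
  row 0 [00000]: (NOT 0 OR ((0 AND 0) AND 0)) -> 1
  row 1 [00001]: (NOT 0 OR ((1 AND 0) AND 0)) -> 1
  row 2 [00010]: (NOT 0 OR ((0 AND 0) AND 0)) -> 1
  row 3 [00011]: (NOT 0 OR ((1 AND 0) AND 0)) -> 1
  row 4 [00100]: (NOT 0 OR ((0 AND 0) AND 0)) -> 1
  row 5 [00101]: (NOT 0 OR ((1 AND 0) AND 0)) -> 1
  row 6 [00110]: (NOT 0 OR ((0 AND 0) AND 0)) -> 1
  row 7 [00111]: (NOT 0 OR ((1 AND 0) AND 0)) -> 1
  row 8 [01000]: (NOT 0 OR ((0 AND 1) AND 0)) -> 1
  row 9 [01001]: (NOT 0 OR ((1 AND 1) AND 0)) -> 1
  row 10 [01010]: (NOT 0 OR ((0 AND 1) AND 0)) -> 1
  row 11 [01011]: (NOT 0 OR ((1 AND 1) AND 0)) -> 1
  row 12 [01100]: (NOT 0 OR ((0 AND 1) AND 0)) -> 1
  row 13 [01101]: (NOT 0 OR ((1 AND 1) AND 0)) -> 1
  row 14 [01110]: (NOT 0 OR ((0 AND 1) AND 0)) -> 1
  row 15 [01111]: (NOT 0 OR ((1 AND 1) AND 0)) -> 1
  row 16 [10000]: (NOT 1 OR ((0 AND 0) AND 1)) -> 0
  row 17 [10001]: (NOT 1 OR ((1 AND 0) AND 1)) -> 0
  row 18 [10010]: (NOT 1 OR ((0 AND 0) AND 1)) -> 0
  row 19 [10011]: (NOT 1 OR ((1 AND 0) AND 1)) -> 0
  row 20 [10100]: (NOT 1 OR ((0 AND 0) AND 1)) -> 0
  row 21 [10101]: (NOT 1 OR ((1 AND 0) AND 1)) -> 0
  row 22 [10110]: (NOT 1 OR ((0 AND 0) AND 1)) -> 0
  row 23 [10111]: (NOT 1 OR ((1 AND 0) AND 1)) -> 0
  row 24 [11000]: (NOT 1 OR ((0 AND 1) AND 1)) -> 0
  row 25 [11001]: (NOT 1 OR ((1 AND 1) AND 1)) -> 1
  row 26 [11010]: (NOT 1 OR ((0 AND 1) AND 1)) -> 0
  row 27 [11011]: (NOT 1 OR ((1 AND 1) AND 1)) -> 1
  row 28 [11100]: (NOT 1 OR ((0 AND 1) AND 1)) -> 0
  row 29 [11101]: (NOT 1 OR ((1 AND 1) AND 1)) -> 1
  row 30 [11110]: (NOT 1 OR ((0 AND 1) AND 1)) -> 0
  row 31 [11111]: (NOT 1 OR ((1 AND 1) AND 1)) -> 1
Full result column, 4 rows per line (a,b,c fixed per line; d,e runs 00..11 left to right):
  rows 0-3 [a,b,c=000]: 1111  = hex F
  rows 4-7 [a,b,c=001]: 1111  = hex F
  rows 8-11 [a,b,c=010]: 1111  = hex F
  rows 12-15 [a,b,c=011]: 1111  = hex F
  rows 16-19 [a,b,c=100]: 0000  = hex 0
  rows 20-23 [a,b,c=101]: 0000  = hex 0
  rows 24-27 [a,b,c=110]: 0101  = hex 5
  rows 28-31 [a,b,c=111]: 0101  = hex 5
Output column (row 0 .. row 31) = 11111111111111110000000001010101
Output column grouped in 4s = 1111 1111 1111 1111 0000 0000 0101 0101 = 0xFFFF0055
Convert to decimal digit by digit (value = value*16 + digit):
  F -> 15
  15*16 + 15 (F) = 255
  255*16 + 15 (F) = 4095
  4095*16 + 15 (F) = 65535
  65535*16 + 0 = 1048560
  1048560*16 + 0 = 16776960
  16776960*16 + 5 = 268431365
  268431365*16 + 5 = 4294901845
Decimal = 4294901845

4294901845


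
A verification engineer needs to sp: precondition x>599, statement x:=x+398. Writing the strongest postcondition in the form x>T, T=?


Formula: sp(P, x:=E) = exists old_x. (x = E[old_x/x]) AND P[old_x/x] (old_x is the value of x before the assignment; eliminate old_x by solving x = E[old_x/x] for old_x)
Step 1: Precondition P: x>599, i.e. old_x > 599
Step 2: Assignment gives x = old_x + 398, so old_x = x - 398
Step 3: Substitute into P: x - 398 > 599
Step 4: Simplify: x > 599+398 = 997

997


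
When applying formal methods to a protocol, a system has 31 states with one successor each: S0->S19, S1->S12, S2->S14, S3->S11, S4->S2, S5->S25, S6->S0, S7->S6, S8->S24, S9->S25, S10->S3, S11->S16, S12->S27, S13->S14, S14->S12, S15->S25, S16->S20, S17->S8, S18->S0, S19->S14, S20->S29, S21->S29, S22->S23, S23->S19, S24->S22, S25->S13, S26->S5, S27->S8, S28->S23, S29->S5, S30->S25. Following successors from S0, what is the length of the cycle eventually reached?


Trace from S0 until a state repeats:
  S0 -> S19 -> S14 -> S12 -> S27 -> S8 -> S24 -> S22 -> S23 -> S19
S19 first seen at step 1, revisited at step 9.
Cycle length = 9 - 1 = 8

8


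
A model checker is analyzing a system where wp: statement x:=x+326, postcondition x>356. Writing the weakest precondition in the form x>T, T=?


Formula: wp(x:=E, P) = P[E/x] (substitute E for x in postcondition)
Step 1: Postcondition: x>356
Step 2: Substitute x+326 for x: x+326>356
Step 3: Solve for x: x > 356-326 = 30

30


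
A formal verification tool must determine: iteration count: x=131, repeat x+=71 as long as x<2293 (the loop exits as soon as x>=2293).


Step 1: x goes from 131 toward 2293 by 71; the body runs while x<2293, so iterations = ceil((bound-start)/step)
Step 2: Distance=2162
Step 3: ceil(2162/71)=31

31


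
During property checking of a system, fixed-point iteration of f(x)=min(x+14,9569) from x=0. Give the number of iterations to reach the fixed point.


Step 1: x=0, cap=9569, increment=14
Step 2: x grows by 14 each step until capped at 9569; fixed point is x=9569
Step 3: iterations = ceil(9569/14) = 684

684


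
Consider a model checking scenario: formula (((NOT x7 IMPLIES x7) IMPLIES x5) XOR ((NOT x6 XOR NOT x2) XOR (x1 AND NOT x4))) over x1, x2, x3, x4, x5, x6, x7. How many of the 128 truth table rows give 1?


Formula: (((NOT x7 IMPLIES x7) IMPLIES x5) XOR ((NOT x6 XOR NOT x2) XOR (x1 AND NOT x4))) over 7 vars (128 rows)
Evaluate each row (x1, x2, x3, x4, x5, x6, x7 as bits, MSB first):
  row 0 [0000000]: (((NOT 0 IMPLIES 0) IMPLIES 0) XOR ((NOT 0 XOR NOT 0) XOR (0 AND NOT 0))) -> 1
  row 1 [0000001]: (((NOT 1 IMPLIES 1) IMPLIES 0) XOR ((NOT 0 XOR NOT 0) XOR (0 AND NOT 0))) -> 0
  row 2 [0000010]: (((NOT 0 IMPLIES 0) IMPLIES 0) XOR ((NOT 1 XOR NOT 0) XOR (0 AND NOT 0))) -> 0
  row 3 [0000011]: (((NOT 1 IMPLIES 1) IMPLIES 0) XOR ((NOT 1 XOR NOT 0) XOR (0 AND NOT 0))) -> 1
  row 4 [0000100]: (((NOT 0 IMPLIES 0) IMPLIES 1) XOR ((NOT 0 XOR NOT 0) XOR (0 AND NOT 0))) -> 1
  (every remaining row is evaluated the same way; all 128 results are listed next)
Full result column, 8 rows per line (x1,x2,x3,x4 fixed per line; x5,x6,x7 runs 000..111 left to right):
  rows 0-7 [x1,x2,x3,x4=0000]: 10011100  (ones: 4)
  rows 8-15 [x1,x2,x3,x4=0001]: 10011100  (ones: 4)
  rows 16-23 [x1,x2,x3,x4=0010]: 10011100  (ones: 4)
  rows 24-31 [x1,x2,x3,x4=0011]: 10011100  (ones: 4)
  rows 32-39 [x1,x2,x3,x4=0100]: 01100011  (ones: 4)
  rows 40-47 [x1,x2,x3,x4=0101]: 01100011  (ones: 4)
  rows 48-55 [x1,x2,x3,x4=0110]: 01100011  (ones: 4)
  rows 56-63 [x1,x2,x3,x4=0111]: 01100011  (ones: 4)
  rows 64-71 [x1,x2,x3,x4=1000]: 01100011  (ones: 4)
  rows 72-79 [x1,x2,x3,x4=1001]: 10011100  (ones: 4)
  rows 80-87 [x1,x2,x3,x4=1010]: 01100011  (ones: 4)
  rows 88-95 [x1,x2,x3,x4=1011]: 10011100  (ones: 4)
  rows 96-103 [x1,x2,x3,x4=1100]: 10011100  (ones: 4)
  rows 104-111 [x1,x2,x3,x4=1101]: 01100011  (ones: 4)
  rows 112-119 [x1,x2,x3,x4=1110]: 10011100  (ones: 4)
  rows 120-127 [x1,x2,x3,x4=1111]: 01100011  (ones: 4)
Count of 1-rows = 4+4+4+4+4+4+4+4+4+4+4+4+4+4+4+4 = 64

64


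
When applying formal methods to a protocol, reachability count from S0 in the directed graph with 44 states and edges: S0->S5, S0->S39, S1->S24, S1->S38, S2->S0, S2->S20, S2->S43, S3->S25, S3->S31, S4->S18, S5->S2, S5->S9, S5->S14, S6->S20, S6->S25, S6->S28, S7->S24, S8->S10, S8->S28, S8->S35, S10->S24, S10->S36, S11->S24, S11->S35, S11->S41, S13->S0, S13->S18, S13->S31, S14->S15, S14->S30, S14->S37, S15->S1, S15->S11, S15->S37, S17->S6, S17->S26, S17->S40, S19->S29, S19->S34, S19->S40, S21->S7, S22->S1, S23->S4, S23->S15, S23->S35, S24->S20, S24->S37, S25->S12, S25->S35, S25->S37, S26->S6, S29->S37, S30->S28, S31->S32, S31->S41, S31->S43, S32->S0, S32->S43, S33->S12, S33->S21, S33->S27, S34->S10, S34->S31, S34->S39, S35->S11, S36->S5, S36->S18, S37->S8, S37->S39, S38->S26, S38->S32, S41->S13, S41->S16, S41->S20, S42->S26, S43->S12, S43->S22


BFS from S0:
  layer 0: {S0}
  layer 1: {S5, S39}
  layer 2: {S2, S9, S14}
  layer 3: {S15, S20, S30, S37, S43}
  layer 4: {S1, S8, S11, S12, S22, S28}
  layer 5: {S10, S24, S35, S38, S41}
  layer 6: {S13, S16, S26, S32, S36}
  layer 7: {S6, S18, S31}
  layer 8: {S25}
Reachable set: {S0, S1, S2, S5, S6, S8, S9, S10, S11, S12, S13, S14, S15, S16, S18, S20, S22, S24, S25, S26, S28, S30, S31, S32, S35, S36, S37, S38, S39, S41, S43}
Count = 31

31


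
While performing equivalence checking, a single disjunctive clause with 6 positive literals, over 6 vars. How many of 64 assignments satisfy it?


Step 1: Total=2^6=64
Step 2: Unsat when all 6 false: 2^0=1
Step 3: Sat=64-1=63

63


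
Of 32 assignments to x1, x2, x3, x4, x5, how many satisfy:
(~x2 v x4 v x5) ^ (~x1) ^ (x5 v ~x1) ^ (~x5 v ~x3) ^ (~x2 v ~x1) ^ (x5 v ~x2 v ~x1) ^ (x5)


CNF with 7 clauses over 5 vars (32 assignments).
An assignment satisfies CNF iff every clause has >=1 true literal.
Check each row (bits = x1,x2,x3,x4,x5; clause T/F shown):
  row 0 [00000]: clauses=TTTTTTF -> 0
  row 1 [00001]: clauses=TTTTTTT -> 1
  row 2 [00010]: clauses=TTTTTTF -> 0
  row 3 [00011]: clauses=TTTTTTT -> 1
  row 4 [00100]: clauses=TTTTTTF -> 0
  row 5 [00101]: clauses=TTTFTTT -> 0
  row 6 [00110]: clauses=TTTTTTF -> 0
  row 7 [00111]: clauses=TTTFTTT -> 0
  row 8 [01000]: clauses=FTTTTTF -> 0
  row 9 [01001]: clauses=TTTTTTT -> 1
  row 10 [01010]: clauses=TTTTTTF -> 0
  row 11 [01011]: clauses=TTTTTTT -> 1
  row 12 [01100]: clauses=FTTTTTF -> 0
  row 13 [01101]: clauses=TTTFTTT -> 0
  row 14 [01110]: clauses=TTTTTTF -> 0
  row 15 [01111]: clauses=TTTFTTT -> 0
  row 16 [10000]: clauses=TFFTTTF -> 0
  row 17 [10001]: clauses=TFTTTTT -> 0
  row 18 [10010]: clauses=TFFTTTF -> 0
  row 19 [10011]: clauses=TFTTTTT -> 0
  row 20 [10100]: clauses=TFFTTTF -> 0
  row 21 [10101]: clauses=TFTFTTT -> 0
  row 22 [10110]: clauses=TFFTTTF -> 0
  row 23 [10111]: clauses=TFTFTTT -> 0
  row 24 [11000]: clauses=FFFTFFF -> 0
  row 25 [11001]: clauses=TFTTFTT -> 0
  row 26 [11010]: clauses=TFFTFFF -> 0
  row 27 [11011]: clauses=TFTTFTT -> 0
  row 28 [11100]: clauses=FFFTFFF -> 0
  row 29 [11101]: clauses=TFTFFTT -> 0
  row 30 [11110]: clauses=TFFTFFF -> 0
  row 31 [11111]: clauses=TFTFFTT -> 0
Full result column, 8 rows per line (x1,x2 fixed per line; x3,x4,x5 runs 000..111 left to right):
  rows 0-7 [x1,x2=00]: 01010000  (ones: 2)
  rows 8-15 [x1,x2=01]: 01010000  (ones: 2)
  rows 16-23 [x1,x2=10]: 00000000  (ones: 0)
  rows 24-31 [x1,x2=11]: 00000000  (ones: 0)
Satisfying assignments = 2+2+0+0 = 4

4


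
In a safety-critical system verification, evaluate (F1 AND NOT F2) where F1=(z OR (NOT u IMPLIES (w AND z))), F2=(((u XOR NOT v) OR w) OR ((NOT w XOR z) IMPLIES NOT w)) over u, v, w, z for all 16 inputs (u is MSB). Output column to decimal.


F1 = (z OR (NOT u IMPLIES (w AND z)))
F2 = (((u XOR NOT v) OR w) OR ((NOT w XOR z) IMPLIES NOT w))
Counterexample to F1=>F2 is where F1=1 and F2=0.
Evaluate each row (bits = u,v,w,z, MSB first):
  row 0 [0000]: F1=0 F2=1 -> F1&~F2 -> 0
  row 1 [0001]: F1=1 F2=1 -> F1&~F2 -> 0
  row 2 [0010]: F1=0 F2=1 -> F1&~F2 -> 0
  row 3 [0011]: F1=1 F2=1 -> F1&~F2 -> 0
  row 4 [0100]: F1=0 F2=1 -> F1&~F2 -> 0
  row 5 [0101]: F1=1 F2=1 -> F1&~F2 -> 0
  row 6 [0110]: F1=0 F2=1 -> F1&~F2 -> 0
  row 7 [0111]: F1=1 F2=1 -> F1&~F2 -> 0
  row 8 [1000]: F1=1 F2=1 -> F1&~F2 -> 0
  row 9 [1001]: F1=1 F2=1 -> F1&~F2 -> 0
  row 10 [1010]: F1=1 F2=1 -> F1&~F2 -> 0
  row 11 [1011]: F1=1 F2=1 -> F1&~F2 -> 0
  row 12 [1100]: F1=1 F2=1 -> F1&~F2 -> 0
  row 13 [1101]: F1=1 F2=1 -> F1&~F2 -> 0
  row 14 [1110]: F1=1 F2=1 -> F1&~F2 -> 0
  row 15 [1111]: F1=1 F2=1 -> F1&~F2 -> 0
Full result column, 4 rows per line (u,v fixed per line; w,z runs 00..11 left to right):
  rows 0-3 [u,v=00]: 0000  = hex 0
  rows 4-7 [u,v=01]: 0000  = hex 0
  rows 8-11 [u,v=10]: 0000  = hex 0
  rows 12-15 [u,v=11]: 0000  = hex 0
Counterexample vector (row 0 .. row 15) = 0000000000000000
Output column grouped in 4s = 0000 0000 0000 0000 = 0x0000
Convert to decimal digit by digit (value = value*16 + digit):
  0 -> 0
  0*16 + 0 = 0
  0*16 + 0 = 0
  0*16 + 0 = 0
Decimal = 0

0


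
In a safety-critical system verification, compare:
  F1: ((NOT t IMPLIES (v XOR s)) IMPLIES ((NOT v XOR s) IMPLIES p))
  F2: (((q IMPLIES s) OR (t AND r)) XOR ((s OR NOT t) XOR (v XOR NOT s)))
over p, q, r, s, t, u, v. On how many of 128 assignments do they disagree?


F1 = ((NOT t IMPLIES (v XOR s)) IMPLIES ((NOT v XOR s) IMPLIES p))
F2 = (((q IMPLIES s) OR (t AND r)) XOR ((s OR NOT t) XOR (v XOR NOT s)))
Evaluate both on each of 128 rows (bits = p,q,r,s,t,u,v):
  row 0 [0000000]: F1=1 F2=1 -> 0
  row 1 [0000001]: F1=1 F2=0 (differ) -> 1
  row 2 [0000010]: F1=1 F2=1 -> 0
  row 3 [0000011]: F1=1 F2=0 (differ) -> 1
  row 4 [0000100]: F1=0 F2=0 -> 0
  (every remaining row is evaluated the same way; all 128 results are listed next)
Full result column, 8 rows per line (p,q,r,s fixed per line; t,u,v runs 000..111 left to right):
  rows 0-7 [p,q,r,s=0000]: 01010000  (ones: 2)
  rows 8-15 [p,q,r,s=0001]: 10101111  (ones: 6)
  rows 16-23 [p,q,r,s=0010]: 01010000  (ones: 2)
  rows 24-31 [p,q,r,s=0011]: 10101111  (ones: 6)
  rows 32-39 [p,q,r,s=0100]: 10101111  (ones: 6)
  rows 40-47 [p,q,r,s=0101]: 10101111  (ones: 6)
  rows 48-55 [p,q,r,s=0110]: 10100000  (ones: 2)
  rows 56-63 [p,q,r,s=0111]: 10101111  (ones: 6)
  rows 64-71 [p,q,r,s=1000]: 01011010  (ones: 4)
  rows 72-79 [p,q,r,s=1001]: 10101010  (ones: 4)
  rows 80-87 [p,q,r,s=1010]: 01011010  (ones: 4)
  rows 88-95 [p,q,r,s=1011]: 10101010  (ones: 4)
  rows 96-103 [p,q,r,s=1100]: 10100101  (ones: 4)
  rows 104-111 [p,q,r,s=1101]: 10101010  (ones: 4)
  rows 112-119 [p,q,r,s=1110]: 10101010  (ones: 4)
  rows 120-127 [p,q,r,s=1111]: 10101010  (ones: 4)
Disagreements = 2+6+2+6+6+6+2+6+4+4+4+4+4+4+4+4 = 68

68


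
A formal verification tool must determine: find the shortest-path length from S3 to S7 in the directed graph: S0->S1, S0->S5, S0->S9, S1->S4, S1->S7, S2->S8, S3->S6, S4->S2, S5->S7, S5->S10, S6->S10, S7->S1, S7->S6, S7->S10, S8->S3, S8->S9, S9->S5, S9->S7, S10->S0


BFS layer-by-layer from S3:
  dist 0: {S3}
  dist 1: {S6}
  dist 2: {S10}
  dist 3: {S0}
  dist 4: {S1, S5, S9}
  dist 5: {S4, S7}
  -> S7 reached at distance 5
Shortest path length = 5

5


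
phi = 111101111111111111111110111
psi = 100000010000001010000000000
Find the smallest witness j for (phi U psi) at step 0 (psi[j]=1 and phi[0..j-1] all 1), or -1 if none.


(phi U psi) at 0: need smallest j with psi[j]=1 and phi[i]=1 for all i in [0,j).
Scan from step 0:
  step 0: psi=1 and phi held for [0,0) -> witness found
Witness step = 0

0


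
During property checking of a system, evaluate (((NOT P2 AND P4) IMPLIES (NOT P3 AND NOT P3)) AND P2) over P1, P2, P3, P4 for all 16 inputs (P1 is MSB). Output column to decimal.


Formula: (((NOT P2 AND P4) IMPLIES (NOT P3 AND NOT P3)) AND P2) over P1, P2, P3, P4 (16 rows)
Evaluate each row (bits = P1,P2,P3,P4, MSB first):
  row 0 [0000]: (((NOT 0 AND 0) IMPLIES (NOT 0 AND NOT 0)) AND 0) -> 0
  row 1 [0001]: (((NOT 0 AND 1) IMPLIES (NOT 0 AND NOT 0)) AND 0) -> 0
  row 2 [0010]: (((NOT 0 AND 0) IMPLIES (NOT 1 AND NOT 1)) AND 0) -> 0
  row 3 [0011]: (((NOT 0 AND 1) IMPLIES (NOT 1 AND NOT 1)) AND 0) -> 0
  row 4 [0100]: (((NOT 1 AND 0) IMPLIES (NOT 0 AND NOT 0)) AND 1) -> 1
  row 5 [0101]: (((NOT 1 AND 1) IMPLIES (NOT 0 AND NOT 0)) AND 1) -> 1
  row 6 [0110]: (((NOT 1 AND 0) IMPLIES (NOT 1 AND NOT 1)) AND 1) -> 1
  row 7 [0111]: (((NOT 1 AND 1) IMPLIES (NOT 1 AND NOT 1)) AND 1) -> 1
  row 8 [1000]: (((NOT 0 AND 0) IMPLIES (NOT 0 AND NOT 0)) AND 0) -> 0
  row 9 [1001]: (((NOT 0 AND 1) IMPLIES (NOT 0 AND NOT 0)) AND 0) -> 0
  row 10 [1010]: (((NOT 0 AND 0) IMPLIES (NOT 1 AND NOT 1)) AND 0) -> 0
  row 11 [1011]: (((NOT 0 AND 1) IMPLIES (NOT 1 AND NOT 1)) AND 0) -> 0
  row 12 [1100]: (((NOT 1 AND 0) IMPLIES (NOT 0 AND NOT 0)) AND 1) -> 1
  row 13 [1101]: (((NOT 1 AND 1) IMPLIES (NOT 0 AND NOT 0)) AND 1) -> 1
  row 14 [1110]: (((NOT 1 AND 0) IMPLIES (NOT 1 AND NOT 1)) AND 1) -> 1
  row 15 [1111]: (((NOT 1 AND 1) IMPLIES (NOT 1 AND NOT 1)) AND 1) -> 1
Full result column, 4 rows per line (P1,P2 fixed per line; P3,P4 runs 00..11 left to right):
  rows 0-3 [P1,P2=00]: 0000  = hex 0
  rows 4-7 [P1,P2=01]: 1111  = hex F
  rows 8-11 [P1,P2=10]: 0000  = hex 0
  rows 12-15 [P1,P2=11]: 1111  = hex F
Output column (row 0 .. row 15) = 0000111100001111
Output column grouped in 4s = 0000 1111 0000 1111 = 0x0F0F
Convert to decimal digit by digit (value = value*16 + digit):
  0 -> 0
  0*16 + 15 (F) = 15
  15*16 + 0 = 240
  240*16 + 15 (F) = 3855
Decimal = 3855

3855


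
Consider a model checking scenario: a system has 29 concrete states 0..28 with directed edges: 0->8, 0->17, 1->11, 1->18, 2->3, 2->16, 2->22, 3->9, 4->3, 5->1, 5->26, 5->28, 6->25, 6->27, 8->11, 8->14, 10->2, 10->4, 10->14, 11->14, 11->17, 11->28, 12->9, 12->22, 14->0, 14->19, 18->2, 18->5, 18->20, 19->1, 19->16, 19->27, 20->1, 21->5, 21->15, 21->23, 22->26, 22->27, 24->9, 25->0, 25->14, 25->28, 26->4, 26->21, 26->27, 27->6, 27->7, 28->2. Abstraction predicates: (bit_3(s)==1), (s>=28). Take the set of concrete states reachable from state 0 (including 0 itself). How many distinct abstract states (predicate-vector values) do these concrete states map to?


BFS from 0:
Concrete reachable: {0, 1, 2, 3, 4, 5, 6, 7, 8, 9, 11, 14, 15, 16, 17, 18, 19, 20, 21, 22, 23, 25, 26, 27, 28}
Abstract via predicates (bit_3(s)==1), (s>=28):
  (0,0) <- {0, 1, 2, 3, 4, 5, 6, 7, 16, 17, 18, 19, 20, 21, 22, 23}
  (1,0) <- {8, 9, 11, 14, 15, 25, 26, 27}
  (1,1) <- {28}
Distinct abstract states = 3

3


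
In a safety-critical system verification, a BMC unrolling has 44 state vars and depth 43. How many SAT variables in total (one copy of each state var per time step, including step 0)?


BMC unrolls to depth k, creating one copy of each state var for steps 0..k.
Step count = 43 + 1 = 44 (steps 0 through 43)
Vars per step = 44
Total = 44 * 44 = 1936

1936


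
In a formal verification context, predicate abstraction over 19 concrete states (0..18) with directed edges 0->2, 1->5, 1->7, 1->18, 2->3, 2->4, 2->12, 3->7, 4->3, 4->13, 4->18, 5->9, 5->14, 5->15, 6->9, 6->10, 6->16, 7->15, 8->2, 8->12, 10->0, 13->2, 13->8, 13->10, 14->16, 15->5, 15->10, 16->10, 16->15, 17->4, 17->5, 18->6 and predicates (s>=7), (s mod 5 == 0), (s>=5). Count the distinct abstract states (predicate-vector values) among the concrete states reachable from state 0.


BFS from 0:
Concrete reachable: {0, 2, 3, 4, 5, 6, 7, 8, 9, 10, 12, 13, 14, 15, 16, 18}
Abstract via predicates (s>=7), (s mod 5 == 0), (s>=5):
  (0,0,0) <- {2, 3, 4}
  (0,0,1) <- {6}
  (0,1,0) <- {0}
  (0,1,1) <- {5}
  (1,0,1) <- {7, 8, 9, 12, 13, 14, 16, 18}
  (1,1,1) <- {10, 15}
Distinct abstract states = 6

6


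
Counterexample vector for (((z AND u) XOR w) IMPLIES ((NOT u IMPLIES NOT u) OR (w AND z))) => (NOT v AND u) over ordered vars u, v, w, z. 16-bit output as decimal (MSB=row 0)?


F1 = (((z AND u) XOR w) IMPLIES ((NOT u IMPLIES NOT u) OR (w AND z)))
F2 = (NOT v AND u)
Counterexample to F1=>F2 is where F1=1 and F2=0.
Evaluate each row (bits = u,v,w,z, MSB first):
  row 0 [0000]: F1=1 F2=0 -> F1&~F2 -> 1
  row 1 [0001]: F1=1 F2=0 -> F1&~F2 -> 1
  row 2 [0010]: F1=1 F2=0 -> F1&~F2 -> 1
  row 3 [0011]: F1=1 F2=0 -> F1&~F2 -> 1
  row 4 [0100]: F1=1 F2=0 -> F1&~F2 -> 1
  row 5 [0101]: F1=1 F2=0 -> F1&~F2 -> 1
  row 6 [0110]: F1=1 F2=0 -> F1&~F2 -> 1
  row 7 [0111]: F1=1 F2=0 -> F1&~F2 -> 1
  row 8 [1000]: F1=1 F2=1 -> F1&~F2 -> 0
  row 9 [1001]: F1=1 F2=1 -> F1&~F2 -> 0
  row 10 [1010]: F1=1 F2=1 -> F1&~F2 -> 0
  row 11 [1011]: F1=1 F2=1 -> F1&~F2 -> 0
  row 12 [1100]: F1=1 F2=0 -> F1&~F2 -> 1
  row 13 [1101]: F1=1 F2=0 -> F1&~F2 -> 1
  row 14 [1110]: F1=1 F2=0 -> F1&~F2 -> 1
  row 15 [1111]: F1=1 F2=0 -> F1&~F2 -> 1
Full result column, 4 rows per line (u,v fixed per line; w,z runs 00..11 left to right):
  rows 0-3 [u,v=00]: 1111  = hex F
  rows 4-7 [u,v=01]: 1111  = hex F
  rows 8-11 [u,v=10]: 0000  = hex 0
  rows 12-15 [u,v=11]: 1111  = hex F
Counterexample vector (row 0 .. row 15) = 1111111100001111
Output column grouped in 4s = 1111 1111 0000 1111 = 0xFF0F
Convert to decimal digit by digit (value = value*16 + digit):
  F -> 15
  15*16 + 15 (F) = 255
  255*16 + 0 = 4080
  4080*16 + 15 (F) = 65295
Decimal = 65295

65295


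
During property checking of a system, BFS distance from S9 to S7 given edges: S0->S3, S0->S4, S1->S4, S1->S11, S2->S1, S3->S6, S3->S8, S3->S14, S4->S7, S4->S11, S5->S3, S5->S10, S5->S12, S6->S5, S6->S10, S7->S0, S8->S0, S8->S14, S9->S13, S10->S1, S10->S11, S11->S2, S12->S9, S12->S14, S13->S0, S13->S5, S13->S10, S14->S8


BFS layer-by-layer from S9:
  dist 0: {S9}
  dist 1: {S13}
  dist 2: {S0, S5, S10}
  dist 3: {S1, S3, S4, S11, S12}
  dist 4: {S2, S6, S7, S8, S14}
  -> S7 reached at distance 4
Shortest path length = 4

4


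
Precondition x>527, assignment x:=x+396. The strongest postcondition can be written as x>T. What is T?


Formula: sp(P, x:=E) = exists old_x. (x = E[old_x/x]) AND P[old_x/x] (old_x is the value of x before the assignment; eliminate old_x by solving x = E[old_x/x] for old_x)
Step 1: Precondition P: x>527, i.e. old_x > 527
Step 2: Assignment gives x = old_x + 396, so old_x = x - 396
Step 3: Substitute into P: x - 396 > 527
Step 4: Simplify: x > 527+396 = 923

923


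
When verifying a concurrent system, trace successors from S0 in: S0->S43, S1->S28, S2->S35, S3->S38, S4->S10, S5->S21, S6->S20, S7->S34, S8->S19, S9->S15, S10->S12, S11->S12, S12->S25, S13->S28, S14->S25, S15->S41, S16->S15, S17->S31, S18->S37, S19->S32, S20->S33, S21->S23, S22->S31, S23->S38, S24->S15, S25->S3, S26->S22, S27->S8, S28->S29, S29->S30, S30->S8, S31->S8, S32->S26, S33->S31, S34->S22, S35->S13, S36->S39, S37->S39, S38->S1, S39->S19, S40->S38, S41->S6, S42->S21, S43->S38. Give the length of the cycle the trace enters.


Trace from S0 until a state repeats:
  S0 -> S43 -> S38 -> S1 -> S28 -> S29 -> S30 -> S8 -> S19 -> S32 -> S26 -> S22 -> S31 -> S8
S8 first seen at step 7, revisited at step 13.
Cycle length = 13 - 7 = 6

6


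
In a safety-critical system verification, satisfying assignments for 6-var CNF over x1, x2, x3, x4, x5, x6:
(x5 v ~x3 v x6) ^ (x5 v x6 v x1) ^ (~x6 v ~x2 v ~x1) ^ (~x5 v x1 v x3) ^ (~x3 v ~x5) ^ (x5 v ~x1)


CNF with 6 clauses over 6 vars (64 assignments).
An assignment satisfies CNF iff every clause has >=1 true literal.
Check each row (bits = x1,x2,x3,x4,x5,x6; clause T/F shown):
  row 0 [000000]: clauses=TFTTTT -> 0
  row 1 [000001]: clauses=TTTTTT -> 1
  row 2 [000010]: clauses=TTTFTT -> 0
  row 3 [000011]: clauses=TTTFTT -> 0
  row 4 [000100]: clauses=TFTTTT -> 0
  (every remaining row is evaluated the same way; all 64 results are listed next)
Full result column, 8 rows per line (x1,x2,x3 fixed per line; x4,x5,x6 runs 000..111 left to right):
  rows 0-7 [x1,x2,x3=000]: 01000100  (ones: 2)
  rows 8-15 [x1,x2,x3=001]: 01000100  (ones: 2)
  rows 16-23 [x1,x2,x3=010]: 01000100  (ones: 2)
  rows 24-31 [x1,x2,x3=011]: 01000100  (ones: 2)
  rows 32-39 [x1,x2,x3=100]: 00110011  (ones: 4)
  rows 40-47 [x1,x2,x3=101]: 00000000  (ones: 0)
  rows 48-55 [x1,x2,x3=110]: 00100010  (ones: 2)
  rows 56-63 [x1,x2,x3=111]: 00000000  (ones: 0)
Satisfying assignments = 2+2+2+2+4+0+2+0 = 14

14


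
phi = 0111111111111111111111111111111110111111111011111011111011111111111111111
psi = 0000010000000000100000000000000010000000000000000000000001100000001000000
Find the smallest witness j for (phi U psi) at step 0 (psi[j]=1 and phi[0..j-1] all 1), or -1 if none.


(phi U psi) at 0: need smallest j with psi[j]=1 and phi[i]=1 for all i in [0,j).
Scan from step 0:
  step 0: phi=0 -> phi-prefix broken from here
  step 5: psi=1 but phi already failed -> not a witness
  step 16: psi=1 but phi already failed -> not a witness
  step 32: psi=1 but phi already failed -> not a witness
  step 57: psi=1 but phi already failed -> not a witness
  step 58: psi=1 but phi already failed -> not a witness
  step 66: psi=1 but phi already failed -> not a witness
  end of trace: no witness -> -1
Witness step = -1

-1


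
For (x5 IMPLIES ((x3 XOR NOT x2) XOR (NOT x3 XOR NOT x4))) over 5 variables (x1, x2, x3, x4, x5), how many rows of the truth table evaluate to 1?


Formula: (x5 IMPLIES ((x3 XOR NOT x2) XOR (NOT x3 XOR NOT x4))) over 5 vars (32 rows)
Evaluate each row (x1, x2, x3, x4, x5 as bits, MSB first):
  row 0 [00000]: (0 IMPLIES ((0 XOR NOT 0) XOR (NOT 0 XOR NOT 0))) -> 1
  row 1 [00001]: (1 IMPLIES ((0 XOR NOT 0) XOR (NOT 0 XOR NOT 0))) -> 1
  row 2 [00010]: (0 IMPLIES ((0 XOR NOT 0) XOR (NOT 0 XOR NOT 1))) -> 1
  row 3 [00011]: (1 IMPLIES ((0 XOR NOT 0) XOR (NOT 0 XOR NOT 1))) -> 0
  row 4 [00100]: (0 IMPLIES ((1 XOR NOT 0) XOR (NOT 1 XOR NOT 0))) -> 1
  row 5 [00101]: (1 IMPLIES ((1 XOR NOT 0) XOR (NOT 1 XOR NOT 0))) -> 1
  row 6 [00110]: (0 IMPLIES ((1 XOR NOT 0) XOR (NOT 1 XOR NOT 1))) -> 1
  row 7 [00111]: (1 IMPLIES ((1 XOR NOT 0) XOR (NOT 1 XOR NOT 1))) -> 0
  row 8 [01000]: (0 IMPLIES ((0 XOR NOT 1) XOR (NOT 0 XOR NOT 0))) -> 1
  row 9 [01001]: (1 IMPLIES ((0 XOR NOT 1) XOR (NOT 0 XOR NOT 0))) -> 0
  row 10 [01010]: (0 IMPLIES ((0 XOR NOT 1) XOR (NOT 0 XOR NOT 1))) -> 1
  row 11 [01011]: (1 IMPLIES ((0 XOR NOT 1) XOR (NOT 0 XOR NOT 1))) -> 1
  row 12 [01100]: (0 IMPLIES ((1 XOR NOT 1) XOR (NOT 1 XOR NOT 0))) -> 1
  row 13 [01101]: (1 IMPLIES ((1 XOR NOT 1) XOR (NOT 1 XOR NOT 0))) -> 0
  row 14 [01110]: (0 IMPLIES ((1 XOR NOT 1) XOR (NOT 1 XOR NOT 1))) -> 1
  row 15 [01111]: (1 IMPLIES ((1 XOR NOT 1) XOR (NOT 1 XOR NOT 1))) -> 1
  row 16 [10000]: (0 IMPLIES ((0 XOR NOT 0) XOR (NOT 0 XOR NOT 0))) -> 1
  row 17 [10001]: (1 IMPLIES ((0 XOR NOT 0) XOR (NOT 0 XOR NOT 0))) -> 1
  row 18 [10010]: (0 IMPLIES ((0 XOR NOT 0) XOR (NOT 0 XOR NOT 1))) -> 1
  row 19 [10011]: (1 IMPLIES ((0 XOR NOT 0) XOR (NOT 0 XOR NOT 1))) -> 0
  row 20 [10100]: (0 IMPLIES ((1 XOR NOT 0) XOR (NOT 1 XOR NOT 0))) -> 1
  row 21 [10101]: (1 IMPLIES ((1 XOR NOT 0) XOR (NOT 1 XOR NOT 0))) -> 1
  row 22 [10110]: (0 IMPLIES ((1 XOR NOT 0) XOR (NOT 1 XOR NOT 1))) -> 1
  row 23 [10111]: (1 IMPLIES ((1 XOR NOT 0) XOR (NOT 1 XOR NOT 1))) -> 0
  row 24 [11000]: (0 IMPLIES ((0 XOR NOT 1) XOR (NOT 0 XOR NOT 0))) -> 1
  row 25 [11001]: (1 IMPLIES ((0 XOR NOT 1) XOR (NOT 0 XOR NOT 0))) -> 0
  row 26 [11010]: (0 IMPLIES ((0 XOR NOT 1) XOR (NOT 0 XOR NOT 1))) -> 1
  row 27 [11011]: (1 IMPLIES ((0 XOR NOT 1) XOR (NOT 0 XOR NOT 1))) -> 1
  row 28 [11100]: (0 IMPLIES ((1 XOR NOT 1) XOR (NOT 1 XOR NOT 0))) -> 1
  row 29 [11101]: (1 IMPLIES ((1 XOR NOT 1) XOR (NOT 1 XOR NOT 0))) -> 0
  row 30 [11110]: (0 IMPLIES ((1 XOR NOT 1) XOR (NOT 1 XOR NOT 1))) -> 1
  row 31 [11111]: (1 IMPLIES ((1 XOR NOT 1) XOR (NOT 1 XOR NOT 1))) -> 1
Full result column, 8 rows per line (x1,x2 fixed per line; x3,x4,x5 runs 000..111 left to right):
  rows 0-7 [x1,x2=00]: 11101110  (ones: 6)
  rows 8-15 [x1,x2=01]: 10111011  (ones: 6)
  rows 16-23 [x1,x2=10]: 11101110  (ones: 6)
  rows 24-31 [x1,x2=11]: 10111011  (ones: 6)
Count of 1-rows = 6+6+6+6 = 24

24


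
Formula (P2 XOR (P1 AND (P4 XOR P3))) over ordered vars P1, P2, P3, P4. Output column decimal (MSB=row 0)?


Formula: (P2 XOR (P1 AND (P4 XOR P3))) over P1, P2, P3, P4 (16 rows)
Evaluate each row (bits = P1,P2,P3,P4, MSB first):
  row 0 [0000]: (0 XOR (0 AND (0 XOR 0))) -> 0
  row 1 [0001]: (0 XOR (0 AND (1 XOR 0))) -> 0
  row 2 [0010]: (0 XOR (0 AND (0 XOR 1))) -> 0
  row 3 [0011]: (0 XOR (0 AND (1 XOR 1))) -> 0
  row 4 [0100]: (1 XOR (0 AND (0 XOR 0))) -> 1
  row 5 [0101]: (1 XOR (0 AND (1 XOR 0))) -> 1
  row 6 [0110]: (1 XOR (0 AND (0 XOR 1))) -> 1
  row 7 [0111]: (1 XOR (0 AND (1 XOR 1))) -> 1
  row 8 [1000]: (0 XOR (1 AND (0 XOR 0))) -> 0
  row 9 [1001]: (0 XOR (1 AND (1 XOR 0))) -> 1
  row 10 [1010]: (0 XOR (1 AND (0 XOR 1))) -> 1
  row 11 [1011]: (0 XOR (1 AND (1 XOR 1))) -> 0
  row 12 [1100]: (1 XOR (1 AND (0 XOR 0))) -> 1
  row 13 [1101]: (1 XOR (1 AND (1 XOR 0))) -> 0
  row 14 [1110]: (1 XOR (1 AND (0 XOR 1))) -> 0
  row 15 [1111]: (1 XOR (1 AND (1 XOR 1))) -> 1
Full result column, 4 rows per line (P1,P2 fixed per line; P3,P4 runs 00..11 left to right):
  rows 0-3 [P1,P2=00]: 0000  = hex 0
  rows 4-7 [P1,P2=01]: 1111  = hex F
  rows 8-11 [P1,P2=10]: 0110  = hex 6
  rows 12-15 [P1,P2=11]: 1001  = hex 9
Output column (row 0 .. row 15) = 0000111101101001
Output column grouped in 4s = 0000 1111 0110 1001 = 0x0F69
Convert to decimal digit by digit (value = value*16 + digit):
  0 -> 0
  0*16 + 15 (F) = 15
  15*16 + 6 = 246
  246*16 + 9 = 3945
Decimal = 3945

3945


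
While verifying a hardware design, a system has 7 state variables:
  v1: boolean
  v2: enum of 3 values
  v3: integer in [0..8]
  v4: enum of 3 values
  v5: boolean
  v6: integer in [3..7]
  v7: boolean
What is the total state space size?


State space = product of domain sizes of all variables.
Domain sizes:
  v1 (boolean): 2
  v2 (enum of 3 values): 3
  v3 (integer in [0..8]): 9
  v4 (enum of 3 values): 3
  v5 (boolean): 2
  v6 (integer in [3..7]): 5
  v7 (boolean): 2
Product = 2 * 3 * 9 * 3 * 2 * 5 * 2 = 3240

3240


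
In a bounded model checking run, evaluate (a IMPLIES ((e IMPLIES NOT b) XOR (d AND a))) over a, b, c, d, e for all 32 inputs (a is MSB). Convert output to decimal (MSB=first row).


Formula: (a IMPLIES ((e IMPLIES NOT b) XOR (d AND a))) over a, b, c, d, e (32 rows)
Evaluate each row (bits = a,b,c,d,e, MSB first):
  row 0 [00000]: (0 IMPLIES ((0 IMPLIES NOT 0) XOR (0 AND 0))) -> 1
  row 1 [00001]: (0 IMPLIES ((1 IMPLIES NOT 0) XOR (0 AND 0))) -> 1
  row 2 [00010]: (0 IMPLIES ((0 IMPLIES NOT 0) XOR (1 AND 0))) -> 1
  row 3 [00011]: (0 IMPLIES ((1 IMPLIES NOT 0) XOR (1 AND 0))) -> 1
  row 4 [00100]: (0 IMPLIES ((0 IMPLIES NOT 0) XOR (0 AND 0))) -> 1
  row 5 [00101]: (0 IMPLIES ((1 IMPLIES NOT 0) XOR (0 AND 0))) -> 1
  row 6 [00110]: (0 IMPLIES ((0 IMPLIES NOT 0) XOR (1 AND 0))) -> 1
  row 7 [00111]: (0 IMPLIES ((1 IMPLIES NOT 0) XOR (1 AND 0))) -> 1
  row 8 [01000]: (0 IMPLIES ((0 IMPLIES NOT 1) XOR (0 AND 0))) -> 1
  row 9 [01001]: (0 IMPLIES ((1 IMPLIES NOT 1) XOR (0 AND 0))) -> 1
  row 10 [01010]: (0 IMPLIES ((0 IMPLIES NOT 1) XOR (1 AND 0))) -> 1
  row 11 [01011]: (0 IMPLIES ((1 IMPLIES NOT 1) XOR (1 AND 0))) -> 1
  row 12 [01100]: (0 IMPLIES ((0 IMPLIES NOT 1) XOR (0 AND 0))) -> 1
  row 13 [01101]: (0 IMPLIES ((1 IMPLIES NOT 1) XOR (0 AND 0))) -> 1
  row 14 [01110]: (0 IMPLIES ((0 IMPLIES NOT 1) XOR (1 AND 0))) -> 1
  row 15 [01111]: (0 IMPLIES ((1 IMPLIES NOT 1) XOR (1 AND 0))) -> 1
  row 16 [10000]: (1 IMPLIES ((0 IMPLIES NOT 0) XOR (0 AND 1))) -> 1
  row 17 [10001]: (1 IMPLIES ((1 IMPLIES NOT 0) XOR (0 AND 1))) -> 1
  row 18 [10010]: (1 IMPLIES ((0 IMPLIES NOT 0) XOR (1 AND 1))) -> 0
  row 19 [10011]: (1 IMPLIES ((1 IMPLIES NOT 0) XOR (1 AND 1))) -> 0
  row 20 [10100]: (1 IMPLIES ((0 IMPLIES NOT 0) XOR (0 AND 1))) -> 1
  row 21 [10101]: (1 IMPLIES ((1 IMPLIES NOT 0) XOR (0 AND 1))) -> 1
  row 22 [10110]: (1 IMPLIES ((0 IMPLIES NOT 0) XOR (1 AND 1))) -> 0
  row 23 [10111]: (1 IMPLIES ((1 IMPLIES NOT 0) XOR (1 AND 1))) -> 0
  row 24 [11000]: (1 IMPLIES ((0 IMPLIES NOT 1) XOR (0 AND 1))) -> 1
  row 25 [11001]: (1 IMPLIES ((1 IMPLIES NOT 1) XOR (0 AND 1))) -> 0
  row 26 [11010]: (1 IMPLIES ((0 IMPLIES NOT 1) XOR (1 AND 1))) -> 0
  row 27 [11011]: (1 IMPLIES ((1 IMPLIES NOT 1) XOR (1 AND 1))) -> 1
  row 28 [11100]: (1 IMPLIES ((0 IMPLIES NOT 1) XOR (0 AND 1))) -> 1
  row 29 [11101]: (1 IMPLIES ((1 IMPLIES NOT 1) XOR (0 AND 1))) -> 0
  row 30 [11110]: (1 IMPLIES ((0 IMPLIES NOT 1) XOR (1 AND 1))) -> 0
  row 31 [11111]: (1 IMPLIES ((1 IMPLIES NOT 1) XOR (1 AND 1))) -> 1
Full result column, 4 rows per line (a,b,c fixed per line; d,e runs 00..11 left to right):
  rows 0-3 [a,b,c=000]: 1111  = hex F
  rows 4-7 [a,b,c=001]: 1111  = hex F
  rows 8-11 [a,b,c=010]: 1111  = hex F
  rows 12-15 [a,b,c=011]: 1111  = hex F
  rows 16-19 [a,b,c=100]: 1100  = hex C
  rows 20-23 [a,b,c=101]: 1100  = hex C
  rows 24-27 [a,b,c=110]: 1001  = hex 9
  rows 28-31 [a,b,c=111]: 1001  = hex 9
Output column (row 0 .. row 31) = 11111111111111111100110010011001
Output column grouped in 4s = 1111 1111 1111 1111 1100 1100 1001 1001 = 0xFFFFCC99
Convert to decimal digit by digit (value = value*16 + digit):
  F -> 15
  15*16 + 15 (F) = 255
  255*16 + 15 (F) = 4095
  4095*16 + 15 (F) = 65535
  65535*16 + 12 (C) = 1048572
  1048572*16 + 12 (C) = 16777164
  16777164*16 + 9 = 268434633
  268434633*16 + 9 = 4294954137
Decimal = 4294954137

4294954137


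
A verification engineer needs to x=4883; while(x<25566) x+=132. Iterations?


Step 1: x goes from 4883 toward 25566 by 132; the body runs while x<25566, so iterations = ceil((bound-start)/step)
Step 2: Distance=20683
Step 3: ceil(20683/132)=157

157


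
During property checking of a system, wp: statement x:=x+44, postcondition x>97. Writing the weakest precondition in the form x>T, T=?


Formula: wp(x:=E, P) = P[E/x] (substitute E for x in postcondition)
Step 1: Postcondition: x>97
Step 2: Substitute x+44 for x: x+44>97
Step 3: Solve for x: x > 97-44 = 53

53


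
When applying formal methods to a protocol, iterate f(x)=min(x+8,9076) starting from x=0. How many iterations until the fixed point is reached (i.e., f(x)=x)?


Step 1: x=0, cap=9076, increment=8
Step 2: x grows by 8 each step until capped at 9076; fixed point is x=9076
Step 3: iterations = ceil(9076/8) = 1135

1135


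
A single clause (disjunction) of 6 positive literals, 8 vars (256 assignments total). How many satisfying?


Step 1: Total=2^8=256
Step 2: Unsat when all 6 false: 2^2=4
Step 3: Sat=256-4=252

252


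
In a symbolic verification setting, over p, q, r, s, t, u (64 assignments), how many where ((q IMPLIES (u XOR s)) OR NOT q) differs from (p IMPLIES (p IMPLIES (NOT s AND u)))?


F1 = ((q IMPLIES (u XOR s)) OR NOT q)
F2 = (p IMPLIES (p IMPLIES (NOT s AND u)))
Evaluate both on each of 64 rows (bits = p,q,r,s,t,u):
  row 0 [000000]: F1=1 F2=1 -> 0
  row 1 [000001]: F1=1 F2=1 -> 0
  row 2 [000010]: F1=1 F2=1 -> 0
  row 3 [000011]: F1=1 F2=1 -> 0
  row 4 [000100]: F1=1 F2=1 -> 0
  (every remaining row is evaluated the same way; all 64 results are listed next)
Full result column, 8 rows per line (p,q,r fixed per line; s,t,u runs 000..111 left to right):
  rows 0-7 [p,q,r=000]: 00000000  (ones: 0)
  rows 8-15 [p,q,r=001]: 00000000  (ones: 0)
  rows 16-23 [p,q,r=010]: 10100101  (ones: 4)
  rows 24-31 [p,q,r=011]: 10100101  (ones: 4)
  rows 32-39 [p,q,r=100]: 10101111  (ones: 6)
  rows 40-47 [p,q,r=101]: 10101111  (ones: 6)
  rows 48-55 [p,q,r=110]: 00001010  (ones: 2)
  rows 56-63 [p,q,r=111]: 00001010  (ones: 2)
Disagreements = 0+0+4+4+6+6+2+2 = 24

24


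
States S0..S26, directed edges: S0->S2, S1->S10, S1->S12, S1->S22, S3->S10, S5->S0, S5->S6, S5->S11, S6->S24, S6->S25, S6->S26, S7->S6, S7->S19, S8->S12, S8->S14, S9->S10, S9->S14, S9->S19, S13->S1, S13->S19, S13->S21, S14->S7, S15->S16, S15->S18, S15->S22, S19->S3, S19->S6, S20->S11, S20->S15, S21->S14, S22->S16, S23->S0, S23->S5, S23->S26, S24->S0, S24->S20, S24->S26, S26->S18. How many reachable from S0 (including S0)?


BFS from S0:
  layer 0: {S0}
  layer 1: {S2}
Reachable set: {S0, S2}
Count = 2

2


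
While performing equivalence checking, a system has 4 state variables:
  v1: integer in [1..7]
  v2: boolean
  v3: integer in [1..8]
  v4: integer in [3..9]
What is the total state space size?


State space = product of domain sizes of all variables.
Domain sizes:
  v1 (integer in [1..7]): 7
  v2 (boolean): 2
  v3 (integer in [1..8]): 8
  v4 (integer in [3..9]): 7
Product = 7 * 2 * 8 * 7 = 784

784


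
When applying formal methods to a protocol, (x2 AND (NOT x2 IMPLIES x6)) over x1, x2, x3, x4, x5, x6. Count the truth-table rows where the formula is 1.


Formula: (x2 AND (NOT x2 IMPLIES x6)) over 6 vars (64 rows)
Evaluate each row (x1, x2, x3, x4, x5, x6 as bits, MSB first):
  row 0 [000000]: (0 AND (NOT 0 IMPLIES 0)) -> 0
  row 1 [000001]: (0 AND (NOT 0 IMPLIES 1)) -> 0
  row 2 [000010]: (0 AND (NOT 0 IMPLIES 0)) -> 0
  row 3 [000011]: (0 AND (NOT 0 IMPLIES 1)) -> 0
  row 4 [000100]: (0 AND (NOT 0 IMPLIES 0)) -> 0
  (every remaining row is evaluated the same way; all 64 results are listed next)
Full result column, 8 rows per line (x1,x2,x3 fixed per line; x4,x5,x6 runs 000..111 left to right):
  rows 0-7 [x1,x2,x3=000]: 00000000  (ones: 0)
  rows 8-15 [x1,x2,x3=001]: 00000000  (ones: 0)
  rows 16-23 [x1,x2,x3=010]: 11111111  (ones: 8)
  rows 24-31 [x1,x2,x3=011]: 11111111  (ones: 8)
  rows 32-39 [x1,x2,x3=100]: 00000000  (ones: 0)
  rows 40-47 [x1,x2,x3=101]: 00000000  (ones: 0)
  rows 48-55 [x1,x2,x3=110]: 11111111  (ones: 8)
  rows 56-63 [x1,x2,x3=111]: 11111111  (ones: 8)
Count of 1-rows = 0+0+8+8+0+0+8+8 = 32

32
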